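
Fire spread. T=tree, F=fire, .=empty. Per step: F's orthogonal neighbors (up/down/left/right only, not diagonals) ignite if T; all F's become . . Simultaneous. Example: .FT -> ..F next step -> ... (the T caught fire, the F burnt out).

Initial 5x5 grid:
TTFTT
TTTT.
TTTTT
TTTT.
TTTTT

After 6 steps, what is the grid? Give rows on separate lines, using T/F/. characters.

Step 1: 3 trees catch fire, 1 burn out
  TF.FT
  TTFT.
  TTTTT
  TTTT.
  TTTTT
Step 2: 5 trees catch fire, 3 burn out
  F...F
  TF.F.
  TTFTT
  TTTT.
  TTTTT
Step 3: 4 trees catch fire, 5 burn out
  .....
  F....
  TF.FT
  TTFT.
  TTTTT
Step 4: 5 trees catch fire, 4 burn out
  .....
  .....
  F...F
  TF.F.
  TTFTT
Step 5: 3 trees catch fire, 5 burn out
  .....
  .....
  .....
  F....
  TF.FT
Step 6: 2 trees catch fire, 3 burn out
  .....
  .....
  .....
  .....
  F...F

.....
.....
.....
.....
F...F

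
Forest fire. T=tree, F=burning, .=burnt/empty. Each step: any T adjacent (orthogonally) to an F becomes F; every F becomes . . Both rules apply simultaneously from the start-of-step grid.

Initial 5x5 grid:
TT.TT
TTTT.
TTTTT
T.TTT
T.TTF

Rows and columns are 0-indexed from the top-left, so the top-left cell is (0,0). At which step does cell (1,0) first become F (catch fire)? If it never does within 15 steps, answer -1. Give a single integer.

Step 1: cell (1,0)='T' (+2 fires, +1 burnt)
Step 2: cell (1,0)='T' (+3 fires, +2 burnt)
Step 3: cell (1,0)='T' (+2 fires, +3 burnt)
Step 4: cell (1,0)='T' (+2 fires, +2 burnt)
Step 5: cell (1,0)='T' (+3 fires, +2 burnt)
Step 6: cell (1,0)='T' (+3 fires, +3 burnt)
Step 7: cell (1,0)='F' (+3 fires, +3 burnt)
  -> target ignites at step 7
Step 8: cell (1,0)='.' (+2 fires, +3 burnt)
Step 9: cell (1,0)='.' (+0 fires, +2 burnt)
  fire out at step 9

7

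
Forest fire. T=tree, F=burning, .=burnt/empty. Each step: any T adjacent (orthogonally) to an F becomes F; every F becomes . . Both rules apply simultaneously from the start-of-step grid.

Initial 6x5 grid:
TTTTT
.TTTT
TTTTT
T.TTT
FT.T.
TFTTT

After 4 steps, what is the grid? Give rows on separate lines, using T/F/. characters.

Step 1: 4 trees catch fire, 2 burn out
  TTTTT
  .TTTT
  TTTTT
  F.TTT
  .F.T.
  F.FTT
Step 2: 2 trees catch fire, 4 burn out
  TTTTT
  .TTTT
  FTTTT
  ..TTT
  ...T.
  ...FT
Step 3: 3 trees catch fire, 2 burn out
  TTTTT
  .TTTT
  .FTTT
  ..TTT
  ...F.
  ....F
Step 4: 3 trees catch fire, 3 burn out
  TTTTT
  .FTTT
  ..FTT
  ..TFT
  .....
  .....

TTTTT
.FTTT
..FTT
..TFT
.....
.....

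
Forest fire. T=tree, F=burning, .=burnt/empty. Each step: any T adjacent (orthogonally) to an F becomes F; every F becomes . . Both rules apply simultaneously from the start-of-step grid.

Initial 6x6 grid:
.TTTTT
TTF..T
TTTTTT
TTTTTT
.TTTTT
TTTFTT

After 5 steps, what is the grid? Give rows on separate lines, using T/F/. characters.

Step 1: 6 trees catch fire, 2 burn out
  .TFTTT
  TF...T
  TTFTTT
  TTTTTT
  .TTFTT
  TTF.FT
Step 2: 11 trees catch fire, 6 burn out
  .F.FTT
  F....T
  TF.FTT
  TTFFTT
  .TF.FT
  TF...F
Step 3: 8 trees catch fire, 11 burn out
  ....FT
  .....T
  F...FT
  TF..FT
  .F...F
  F.....
Step 4: 4 trees catch fire, 8 burn out
  .....F
  .....T
  .....F
  F....F
  ......
  ......
Step 5: 1 trees catch fire, 4 burn out
  ......
  .....F
  ......
  ......
  ......
  ......

......
.....F
......
......
......
......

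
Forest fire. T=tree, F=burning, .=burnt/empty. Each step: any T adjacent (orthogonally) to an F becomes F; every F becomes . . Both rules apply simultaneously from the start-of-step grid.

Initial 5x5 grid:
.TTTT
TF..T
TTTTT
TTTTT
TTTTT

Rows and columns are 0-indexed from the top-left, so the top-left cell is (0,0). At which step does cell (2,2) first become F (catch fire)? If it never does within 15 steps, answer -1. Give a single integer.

Step 1: cell (2,2)='T' (+3 fires, +1 burnt)
Step 2: cell (2,2)='F' (+4 fires, +3 burnt)
  -> target ignites at step 2
Step 3: cell (2,2)='.' (+5 fires, +4 burnt)
Step 4: cell (2,2)='.' (+5 fires, +5 burnt)
Step 5: cell (2,2)='.' (+3 fires, +5 burnt)
Step 6: cell (2,2)='.' (+1 fires, +3 burnt)
Step 7: cell (2,2)='.' (+0 fires, +1 burnt)
  fire out at step 7

2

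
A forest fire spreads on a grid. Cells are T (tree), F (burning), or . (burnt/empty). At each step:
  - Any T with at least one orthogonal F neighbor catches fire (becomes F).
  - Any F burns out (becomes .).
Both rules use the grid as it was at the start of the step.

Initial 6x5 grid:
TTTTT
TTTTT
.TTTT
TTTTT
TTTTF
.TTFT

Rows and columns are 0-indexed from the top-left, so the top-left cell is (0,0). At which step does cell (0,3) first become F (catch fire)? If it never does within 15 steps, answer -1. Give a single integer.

Step 1: cell (0,3)='T' (+4 fires, +2 burnt)
Step 2: cell (0,3)='T' (+4 fires, +4 burnt)
Step 3: cell (0,3)='T' (+4 fires, +4 burnt)
Step 4: cell (0,3)='T' (+5 fires, +4 burnt)
Step 5: cell (0,3)='F' (+4 fires, +5 burnt)
  -> target ignites at step 5
Step 6: cell (0,3)='.' (+2 fires, +4 burnt)
Step 7: cell (0,3)='.' (+2 fires, +2 burnt)
Step 8: cell (0,3)='.' (+1 fires, +2 burnt)
Step 9: cell (0,3)='.' (+0 fires, +1 burnt)
  fire out at step 9

5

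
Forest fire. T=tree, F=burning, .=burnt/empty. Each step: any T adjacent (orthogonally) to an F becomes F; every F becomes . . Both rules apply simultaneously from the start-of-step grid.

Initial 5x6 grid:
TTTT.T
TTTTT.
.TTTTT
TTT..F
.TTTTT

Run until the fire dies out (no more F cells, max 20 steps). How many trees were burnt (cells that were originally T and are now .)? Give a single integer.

Answer: 22

Derivation:
Step 1: +2 fires, +1 burnt (F count now 2)
Step 2: +2 fires, +2 burnt (F count now 2)
Step 3: +3 fires, +2 burnt (F count now 3)
Step 4: +3 fires, +3 burnt (F count now 3)
Step 5: +5 fires, +3 burnt (F count now 5)
Step 6: +3 fires, +5 burnt (F count now 3)
Step 7: +3 fires, +3 burnt (F count now 3)
Step 8: +1 fires, +3 burnt (F count now 1)
Step 9: +0 fires, +1 burnt (F count now 0)
Fire out after step 9
Initially T: 23, now '.': 29
Total burnt (originally-T cells now '.'): 22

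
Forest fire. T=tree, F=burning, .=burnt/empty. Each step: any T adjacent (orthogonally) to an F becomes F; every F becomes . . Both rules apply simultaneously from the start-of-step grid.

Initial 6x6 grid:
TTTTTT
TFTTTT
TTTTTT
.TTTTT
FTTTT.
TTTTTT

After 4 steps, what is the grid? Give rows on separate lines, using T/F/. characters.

Step 1: 6 trees catch fire, 2 burn out
  TFTTTT
  F.FTTT
  TFTTTT
  .TTTTT
  .FTTT.
  FTTTTT
Step 2: 8 trees catch fire, 6 burn out
  F.FTTT
  ...FTT
  F.FTTT
  .FTTTT
  ..FTT.
  .FTTTT
Step 3: 6 trees catch fire, 8 burn out
  ...FTT
  ....FT
  ...FTT
  ..FTTT
  ...FT.
  ..FTTT
Step 4: 6 trees catch fire, 6 burn out
  ....FT
  .....F
  ....FT
  ...FTT
  ....F.
  ...FTT

....FT
.....F
....FT
...FTT
....F.
...FTT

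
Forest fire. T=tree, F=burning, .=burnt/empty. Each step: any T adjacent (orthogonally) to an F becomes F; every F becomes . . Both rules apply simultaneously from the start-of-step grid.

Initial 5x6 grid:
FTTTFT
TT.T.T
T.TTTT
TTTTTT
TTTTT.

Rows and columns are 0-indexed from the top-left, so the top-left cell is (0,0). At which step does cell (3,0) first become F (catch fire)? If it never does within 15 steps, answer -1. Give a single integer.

Step 1: cell (3,0)='T' (+4 fires, +2 burnt)
Step 2: cell (3,0)='T' (+5 fires, +4 burnt)
Step 3: cell (3,0)='F' (+3 fires, +5 burnt)
  -> target ignites at step 3
Step 4: cell (3,0)='.' (+6 fires, +3 burnt)
Step 5: cell (3,0)='.' (+4 fires, +6 burnt)
Step 6: cell (3,0)='.' (+2 fires, +4 burnt)
Step 7: cell (3,0)='.' (+0 fires, +2 burnt)
  fire out at step 7

3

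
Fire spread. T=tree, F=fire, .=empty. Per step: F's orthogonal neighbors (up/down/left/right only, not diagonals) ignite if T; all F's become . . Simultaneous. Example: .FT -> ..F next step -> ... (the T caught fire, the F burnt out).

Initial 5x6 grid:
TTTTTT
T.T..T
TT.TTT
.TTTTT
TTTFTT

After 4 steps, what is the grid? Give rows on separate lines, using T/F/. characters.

Step 1: 3 trees catch fire, 1 burn out
  TTTTTT
  T.T..T
  TT.TTT
  .TTFTT
  TTF.FT
Step 2: 5 trees catch fire, 3 burn out
  TTTTTT
  T.T..T
  TT.FTT
  .TF.FT
  TF...F
Step 3: 4 trees catch fire, 5 burn out
  TTTTTT
  T.T..T
  TT..FT
  .F...F
  F.....
Step 4: 2 trees catch fire, 4 burn out
  TTTTTT
  T.T..T
  TF...F
  ......
  ......

TTTTTT
T.T..T
TF...F
......
......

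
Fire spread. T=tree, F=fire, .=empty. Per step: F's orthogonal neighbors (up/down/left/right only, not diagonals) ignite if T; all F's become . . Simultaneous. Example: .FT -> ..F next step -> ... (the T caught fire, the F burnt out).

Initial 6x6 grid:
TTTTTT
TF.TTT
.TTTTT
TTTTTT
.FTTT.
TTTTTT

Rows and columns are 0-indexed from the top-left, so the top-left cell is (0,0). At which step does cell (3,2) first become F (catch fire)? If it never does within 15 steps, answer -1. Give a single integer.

Step 1: cell (3,2)='T' (+6 fires, +2 burnt)
Step 2: cell (3,2)='F' (+8 fires, +6 burnt)
  -> target ignites at step 2
Step 3: cell (3,2)='.' (+5 fires, +8 burnt)
Step 4: cell (3,2)='.' (+5 fires, +5 burnt)
Step 5: cell (3,2)='.' (+5 fires, +5 burnt)
Step 6: cell (3,2)='.' (+1 fires, +5 burnt)
Step 7: cell (3,2)='.' (+0 fires, +1 burnt)
  fire out at step 7

2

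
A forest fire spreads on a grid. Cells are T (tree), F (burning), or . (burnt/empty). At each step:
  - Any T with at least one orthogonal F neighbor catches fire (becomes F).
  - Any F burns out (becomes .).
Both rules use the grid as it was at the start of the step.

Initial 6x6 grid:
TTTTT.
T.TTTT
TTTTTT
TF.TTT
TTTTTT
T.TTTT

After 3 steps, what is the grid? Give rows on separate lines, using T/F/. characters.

Step 1: 3 trees catch fire, 1 burn out
  TTTTT.
  T.TTTT
  TFTTTT
  F..TTT
  TFTTTT
  T.TTTT
Step 2: 4 trees catch fire, 3 burn out
  TTTTT.
  T.TTTT
  F.FTTT
  ...TTT
  F.FTTT
  T.TTTT
Step 3: 6 trees catch fire, 4 burn out
  TTTTT.
  F.FTTT
  ...FTT
  ...TTT
  ...FTT
  F.FTTT

TTTTT.
F.FTTT
...FTT
...TTT
...FTT
F.FTTT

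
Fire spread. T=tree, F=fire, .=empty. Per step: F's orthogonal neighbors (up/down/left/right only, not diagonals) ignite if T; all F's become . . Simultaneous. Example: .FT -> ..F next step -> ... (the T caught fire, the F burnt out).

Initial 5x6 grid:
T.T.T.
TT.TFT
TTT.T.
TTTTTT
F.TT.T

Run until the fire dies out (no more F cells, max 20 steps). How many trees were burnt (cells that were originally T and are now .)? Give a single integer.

Step 1: +5 fires, +2 burnt (F count now 5)
Step 2: +3 fires, +5 burnt (F count now 3)
Step 3: +5 fires, +3 burnt (F count now 5)
Step 4: +6 fires, +5 burnt (F count now 6)
Step 5: +0 fires, +6 burnt (F count now 0)
Fire out after step 5
Initially T: 20, now '.': 29
Total burnt (originally-T cells now '.'): 19

Answer: 19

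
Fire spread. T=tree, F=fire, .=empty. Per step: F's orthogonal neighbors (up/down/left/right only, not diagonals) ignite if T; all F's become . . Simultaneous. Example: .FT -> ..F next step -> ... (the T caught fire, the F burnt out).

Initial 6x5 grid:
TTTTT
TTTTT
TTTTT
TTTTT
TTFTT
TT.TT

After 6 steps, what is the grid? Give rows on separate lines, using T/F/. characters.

Step 1: 3 trees catch fire, 1 burn out
  TTTTT
  TTTTT
  TTTTT
  TTFTT
  TF.FT
  TT.TT
Step 2: 7 trees catch fire, 3 burn out
  TTTTT
  TTTTT
  TTFTT
  TF.FT
  F...F
  TF.FT
Step 3: 7 trees catch fire, 7 burn out
  TTTTT
  TTFTT
  TF.FT
  F...F
  .....
  F...F
Step 4: 5 trees catch fire, 7 burn out
  TTFTT
  TF.FT
  F...F
  .....
  .....
  .....
Step 5: 4 trees catch fire, 5 burn out
  TF.FT
  F...F
  .....
  .....
  .....
  .....
Step 6: 2 trees catch fire, 4 burn out
  F...F
  .....
  .....
  .....
  .....
  .....

F...F
.....
.....
.....
.....
.....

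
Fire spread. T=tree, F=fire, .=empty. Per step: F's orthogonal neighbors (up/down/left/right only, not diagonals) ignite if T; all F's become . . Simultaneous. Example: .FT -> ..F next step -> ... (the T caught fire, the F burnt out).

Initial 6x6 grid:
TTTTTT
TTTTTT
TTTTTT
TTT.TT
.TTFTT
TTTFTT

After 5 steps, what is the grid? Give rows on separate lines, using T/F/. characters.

Step 1: 4 trees catch fire, 2 burn out
  TTTTTT
  TTTTTT
  TTTTTT
  TTT.TT
  .TF.FT
  TTF.FT
Step 2: 6 trees catch fire, 4 burn out
  TTTTTT
  TTTTTT
  TTTTTT
  TTF.FT
  .F...F
  TF...F
Step 3: 5 trees catch fire, 6 burn out
  TTTTTT
  TTTTTT
  TTFTFT
  TF...F
  ......
  F.....
Step 4: 6 trees catch fire, 5 burn out
  TTTTTT
  TTFTFT
  TF.F.F
  F.....
  ......
  ......
Step 5: 6 trees catch fire, 6 burn out
  TTFTFT
  TF.F.F
  F.....
  ......
  ......
  ......

TTFTFT
TF.F.F
F.....
......
......
......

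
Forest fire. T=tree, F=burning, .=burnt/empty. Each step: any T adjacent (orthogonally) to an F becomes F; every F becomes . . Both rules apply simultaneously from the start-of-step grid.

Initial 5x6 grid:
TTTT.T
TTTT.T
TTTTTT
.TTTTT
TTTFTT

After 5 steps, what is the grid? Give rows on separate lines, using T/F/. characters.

Step 1: 3 trees catch fire, 1 burn out
  TTTT.T
  TTTT.T
  TTTTTT
  .TTFTT
  TTF.FT
Step 2: 5 trees catch fire, 3 burn out
  TTTT.T
  TTTT.T
  TTTFTT
  .TF.FT
  TF...F
Step 3: 6 trees catch fire, 5 burn out
  TTTT.T
  TTTF.T
  TTF.FT
  .F...F
  F.....
Step 4: 4 trees catch fire, 6 burn out
  TTTF.T
  TTF..T
  TF...F
  ......
  ......
Step 5: 4 trees catch fire, 4 burn out
  TTF..T
  TF...F
  F.....
  ......
  ......

TTF..T
TF...F
F.....
......
......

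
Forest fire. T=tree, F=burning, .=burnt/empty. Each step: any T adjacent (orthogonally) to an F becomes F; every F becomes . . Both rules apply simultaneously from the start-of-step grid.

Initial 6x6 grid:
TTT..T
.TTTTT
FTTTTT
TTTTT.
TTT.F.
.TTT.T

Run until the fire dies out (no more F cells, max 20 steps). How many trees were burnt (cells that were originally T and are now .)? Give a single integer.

Answer: 25

Derivation:
Step 1: +3 fires, +2 burnt (F count now 3)
Step 2: +6 fires, +3 burnt (F count now 6)
Step 3: +7 fires, +6 burnt (F count now 7)
Step 4: +6 fires, +7 burnt (F count now 6)
Step 5: +2 fires, +6 burnt (F count now 2)
Step 6: +1 fires, +2 burnt (F count now 1)
Step 7: +0 fires, +1 burnt (F count now 0)
Fire out after step 7
Initially T: 26, now '.': 35
Total burnt (originally-T cells now '.'): 25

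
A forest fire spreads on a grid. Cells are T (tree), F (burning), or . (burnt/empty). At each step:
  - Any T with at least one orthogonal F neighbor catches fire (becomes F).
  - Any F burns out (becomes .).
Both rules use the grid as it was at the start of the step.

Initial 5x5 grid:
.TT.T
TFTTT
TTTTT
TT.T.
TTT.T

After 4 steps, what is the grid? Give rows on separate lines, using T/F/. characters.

Step 1: 4 trees catch fire, 1 burn out
  .FT.T
  F.FTT
  TFTTT
  TT.T.
  TTT.T
Step 2: 5 trees catch fire, 4 burn out
  ..F.T
  ...FT
  F.FTT
  TF.T.
  TTT.T
Step 3: 4 trees catch fire, 5 burn out
  ....T
  ....F
  ...FT
  F..T.
  TFT.T
Step 4: 5 trees catch fire, 4 burn out
  ....F
  .....
  ....F
  ...F.
  F.F.T

....F
.....
....F
...F.
F.F.T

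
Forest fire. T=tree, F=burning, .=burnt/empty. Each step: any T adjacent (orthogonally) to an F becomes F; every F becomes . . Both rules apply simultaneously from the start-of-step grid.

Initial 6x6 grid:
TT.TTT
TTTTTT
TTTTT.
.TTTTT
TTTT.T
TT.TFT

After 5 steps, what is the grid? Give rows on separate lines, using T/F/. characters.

Step 1: 2 trees catch fire, 1 burn out
  TT.TTT
  TTTTTT
  TTTTT.
  .TTTTT
  TTTT.T
  TT.F.F
Step 2: 2 trees catch fire, 2 burn out
  TT.TTT
  TTTTTT
  TTTTT.
  .TTTTT
  TTTF.F
  TT....
Step 3: 3 trees catch fire, 2 burn out
  TT.TTT
  TTTTTT
  TTTTT.
  .TTFTF
  TTF...
  TT....
Step 4: 4 trees catch fire, 3 burn out
  TT.TTT
  TTTTTT
  TTTFT.
  .TF.F.
  TF....
  TT....
Step 5: 6 trees catch fire, 4 burn out
  TT.TTT
  TTTFTT
  TTF.F.
  .F....
  F.....
  TF....

TT.TTT
TTTFTT
TTF.F.
.F....
F.....
TF....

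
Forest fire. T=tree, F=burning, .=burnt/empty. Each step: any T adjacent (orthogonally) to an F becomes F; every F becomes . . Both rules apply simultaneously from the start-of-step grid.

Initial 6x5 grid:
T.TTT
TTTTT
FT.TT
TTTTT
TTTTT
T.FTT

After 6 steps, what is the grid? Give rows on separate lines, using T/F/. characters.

Step 1: 5 trees catch fire, 2 burn out
  T.TTT
  FTTTT
  .F.TT
  FTTTT
  TTFTT
  T..FT
Step 2: 8 trees catch fire, 5 burn out
  F.TTT
  .FTTT
  ...TT
  .FFTT
  FF.FT
  T...F
Step 3: 4 trees catch fire, 8 burn out
  ..TTT
  ..FTT
  ...TT
  ...FT
  ....F
  F....
Step 4: 4 trees catch fire, 4 burn out
  ..FTT
  ...FT
  ...FT
  ....F
  .....
  .....
Step 5: 3 trees catch fire, 4 burn out
  ...FT
  ....F
  ....F
  .....
  .....
  .....
Step 6: 1 trees catch fire, 3 burn out
  ....F
  .....
  .....
  .....
  .....
  .....

....F
.....
.....
.....
.....
.....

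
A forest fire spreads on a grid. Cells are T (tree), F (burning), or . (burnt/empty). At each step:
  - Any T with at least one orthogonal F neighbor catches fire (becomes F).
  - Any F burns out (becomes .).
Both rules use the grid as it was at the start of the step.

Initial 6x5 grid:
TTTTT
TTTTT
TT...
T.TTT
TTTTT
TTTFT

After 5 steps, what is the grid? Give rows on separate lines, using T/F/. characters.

Step 1: 3 trees catch fire, 1 burn out
  TTTTT
  TTTTT
  TT...
  T.TTT
  TTTFT
  TTF.F
Step 2: 4 trees catch fire, 3 burn out
  TTTTT
  TTTTT
  TT...
  T.TFT
  TTF.F
  TF...
Step 3: 4 trees catch fire, 4 burn out
  TTTTT
  TTTTT
  TT...
  T.F.F
  TF...
  F....
Step 4: 1 trees catch fire, 4 burn out
  TTTTT
  TTTTT
  TT...
  T....
  F....
  .....
Step 5: 1 trees catch fire, 1 burn out
  TTTTT
  TTTTT
  TT...
  F....
  .....
  .....

TTTTT
TTTTT
TT...
F....
.....
.....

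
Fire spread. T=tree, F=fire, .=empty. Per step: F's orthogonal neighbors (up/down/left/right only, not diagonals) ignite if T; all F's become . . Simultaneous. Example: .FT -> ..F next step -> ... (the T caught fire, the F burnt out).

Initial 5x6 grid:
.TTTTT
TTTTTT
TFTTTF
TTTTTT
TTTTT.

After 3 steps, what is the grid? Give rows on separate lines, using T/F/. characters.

Step 1: 7 trees catch fire, 2 burn out
  .TTTTT
  TFTTTF
  F.FTF.
  TFTTTF
  TTTTT.
Step 2: 10 trees catch fire, 7 burn out
  .FTTTF
  F.FTF.
  ...F..
  F.FTF.
  TFTTT.
Step 3: 7 trees catch fire, 10 burn out
  ..FTF.
  ...F..
  ......
  ...F..
  F.FTF.

..FTF.
...F..
......
...F..
F.FTF.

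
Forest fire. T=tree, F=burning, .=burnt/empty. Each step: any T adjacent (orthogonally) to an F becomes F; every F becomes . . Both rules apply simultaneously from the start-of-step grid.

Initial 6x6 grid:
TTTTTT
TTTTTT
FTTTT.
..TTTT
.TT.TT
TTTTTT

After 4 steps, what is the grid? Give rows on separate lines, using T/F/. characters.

Step 1: 2 trees catch fire, 1 burn out
  TTTTTT
  FTTTTT
  .FTTT.
  ..TTTT
  .TT.TT
  TTTTTT
Step 2: 3 trees catch fire, 2 burn out
  FTTTTT
  .FTTTT
  ..FTT.
  ..TTTT
  .TT.TT
  TTTTTT
Step 3: 4 trees catch fire, 3 burn out
  .FTTTT
  ..FTTT
  ...FT.
  ..FTTT
  .TT.TT
  TTTTTT
Step 4: 5 trees catch fire, 4 burn out
  ..FTTT
  ...FTT
  ....F.
  ...FTT
  .TF.TT
  TTTTTT

..FTTT
...FTT
....F.
...FTT
.TF.TT
TTTTTT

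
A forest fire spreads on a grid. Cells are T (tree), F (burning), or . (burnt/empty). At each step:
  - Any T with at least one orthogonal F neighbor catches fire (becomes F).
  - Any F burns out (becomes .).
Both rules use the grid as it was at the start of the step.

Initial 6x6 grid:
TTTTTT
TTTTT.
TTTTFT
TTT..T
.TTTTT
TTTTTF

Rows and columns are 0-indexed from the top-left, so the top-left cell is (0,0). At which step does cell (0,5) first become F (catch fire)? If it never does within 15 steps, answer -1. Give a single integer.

Step 1: cell (0,5)='T' (+5 fires, +2 burnt)
Step 2: cell (0,5)='T' (+6 fires, +5 burnt)
Step 3: cell (0,5)='F' (+7 fires, +6 burnt)
  -> target ignites at step 3
Step 4: cell (0,5)='.' (+6 fires, +7 burnt)
Step 5: cell (0,5)='.' (+5 fires, +6 burnt)
Step 6: cell (0,5)='.' (+1 fires, +5 burnt)
Step 7: cell (0,5)='.' (+0 fires, +1 burnt)
  fire out at step 7

3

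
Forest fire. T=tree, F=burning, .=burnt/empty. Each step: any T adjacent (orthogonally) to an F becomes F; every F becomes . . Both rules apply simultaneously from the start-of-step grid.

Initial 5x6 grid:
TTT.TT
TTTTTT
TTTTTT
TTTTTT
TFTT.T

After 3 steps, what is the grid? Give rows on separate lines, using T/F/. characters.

Step 1: 3 trees catch fire, 1 burn out
  TTT.TT
  TTTTTT
  TTTTTT
  TFTTTT
  F.FT.T
Step 2: 4 trees catch fire, 3 burn out
  TTT.TT
  TTTTTT
  TFTTTT
  F.FTTT
  ...F.T
Step 3: 4 trees catch fire, 4 burn out
  TTT.TT
  TFTTTT
  F.FTTT
  ...FTT
  .....T

TTT.TT
TFTTTT
F.FTTT
...FTT
.....T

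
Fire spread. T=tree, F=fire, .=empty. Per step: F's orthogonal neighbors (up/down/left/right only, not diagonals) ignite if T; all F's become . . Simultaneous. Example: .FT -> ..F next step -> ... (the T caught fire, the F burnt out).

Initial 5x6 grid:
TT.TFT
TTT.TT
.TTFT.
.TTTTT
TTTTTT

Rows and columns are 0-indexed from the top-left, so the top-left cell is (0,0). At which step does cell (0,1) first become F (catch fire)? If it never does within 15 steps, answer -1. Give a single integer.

Step 1: cell (0,1)='T' (+6 fires, +2 burnt)
Step 2: cell (0,1)='T' (+6 fires, +6 burnt)
Step 3: cell (0,1)='T' (+5 fires, +6 burnt)
Step 4: cell (0,1)='F' (+4 fires, +5 burnt)
  -> target ignites at step 4
Step 5: cell (0,1)='.' (+2 fires, +4 burnt)
Step 6: cell (0,1)='.' (+0 fires, +2 burnt)
  fire out at step 6

4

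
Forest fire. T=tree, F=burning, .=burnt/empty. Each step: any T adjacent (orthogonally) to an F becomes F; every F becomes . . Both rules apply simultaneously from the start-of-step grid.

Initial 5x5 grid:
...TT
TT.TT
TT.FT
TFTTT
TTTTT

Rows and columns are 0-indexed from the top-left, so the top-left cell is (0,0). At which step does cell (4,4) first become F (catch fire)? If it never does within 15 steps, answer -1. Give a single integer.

Step 1: cell (4,4)='T' (+7 fires, +2 burnt)
Step 2: cell (4,4)='T' (+8 fires, +7 burnt)
Step 3: cell (4,4)='F' (+3 fires, +8 burnt)
  -> target ignites at step 3
Step 4: cell (4,4)='.' (+0 fires, +3 burnt)
  fire out at step 4

3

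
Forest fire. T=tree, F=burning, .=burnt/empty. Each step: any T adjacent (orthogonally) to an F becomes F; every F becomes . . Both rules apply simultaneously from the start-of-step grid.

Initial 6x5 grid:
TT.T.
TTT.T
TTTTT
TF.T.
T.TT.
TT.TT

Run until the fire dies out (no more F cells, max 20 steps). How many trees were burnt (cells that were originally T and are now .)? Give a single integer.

Step 1: +2 fires, +1 burnt (F count now 2)
Step 2: +4 fires, +2 burnt (F count now 4)
Step 3: +5 fires, +4 burnt (F count now 5)
Step 4: +4 fires, +5 burnt (F count now 4)
Step 5: +2 fires, +4 burnt (F count now 2)
Step 6: +2 fires, +2 burnt (F count now 2)
Step 7: +1 fires, +2 burnt (F count now 1)
Step 8: +0 fires, +1 burnt (F count now 0)
Fire out after step 8
Initially T: 21, now '.': 29
Total burnt (originally-T cells now '.'): 20

Answer: 20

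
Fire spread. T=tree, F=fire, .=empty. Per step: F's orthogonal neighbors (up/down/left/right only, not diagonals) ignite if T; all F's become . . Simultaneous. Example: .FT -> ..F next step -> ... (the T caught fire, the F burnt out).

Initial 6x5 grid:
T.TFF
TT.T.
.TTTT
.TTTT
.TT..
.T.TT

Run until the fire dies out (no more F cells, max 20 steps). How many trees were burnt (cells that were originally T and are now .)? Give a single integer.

Step 1: +2 fires, +2 burnt (F count now 2)
Step 2: +1 fires, +2 burnt (F count now 1)
Step 3: +3 fires, +1 burnt (F count now 3)
Step 4: +3 fires, +3 burnt (F count now 3)
Step 5: +3 fires, +3 burnt (F count now 3)
Step 6: +2 fires, +3 burnt (F count now 2)
Step 7: +2 fires, +2 burnt (F count now 2)
Step 8: +0 fires, +2 burnt (F count now 0)
Fire out after step 8
Initially T: 18, now '.': 28
Total burnt (originally-T cells now '.'): 16

Answer: 16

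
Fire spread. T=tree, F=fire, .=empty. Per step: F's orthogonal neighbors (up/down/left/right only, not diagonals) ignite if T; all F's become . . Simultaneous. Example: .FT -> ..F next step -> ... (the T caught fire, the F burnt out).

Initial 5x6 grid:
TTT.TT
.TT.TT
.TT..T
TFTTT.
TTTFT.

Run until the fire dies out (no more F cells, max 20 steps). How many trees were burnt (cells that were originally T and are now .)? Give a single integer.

Answer: 15

Derivation:
Step 1: +7 fires, +2 burnt (F count now 7)
Step 2: +4 fires, +7 burnt (F count now 4)
Step 3: +2 fires, +4 burnt (F count now 2)
Step 4: +2 fires, +2 burnt (F count now 2)
Step 5: +0 fires, +2 burnt (F count now 0)
Fire out after step 5
Initially T: 20, now '.': 25
Total burnt (originally-T cells now '.'): 15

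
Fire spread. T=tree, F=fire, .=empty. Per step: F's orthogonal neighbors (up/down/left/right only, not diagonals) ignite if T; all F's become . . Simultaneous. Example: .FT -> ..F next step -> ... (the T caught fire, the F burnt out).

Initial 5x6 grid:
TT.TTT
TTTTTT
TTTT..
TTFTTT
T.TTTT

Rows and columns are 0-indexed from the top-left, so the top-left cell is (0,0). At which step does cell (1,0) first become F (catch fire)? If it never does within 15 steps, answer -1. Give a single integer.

Step 1: cell (1,0)='T' (+4 fires, +1 burnt)
Step 2: cell (1,0)='T' (+6 fires, +4 burnt)
Step 3: cell (1,0)='T' (+6 fires, +6 burnt)
Step 4: cell (1,0)='F' (+5 fires, +6 burnt)
  -> target ignites at step 4
Step 5: cell (1,0)='.' (+3 fires, +5 burnt)
Step 6: cell (1,0)='.' (+1 fires, +3 burnt)
Step 7: cell (1,0)='.' (+0 fires, +1 burnt)
  fire out at step 7

4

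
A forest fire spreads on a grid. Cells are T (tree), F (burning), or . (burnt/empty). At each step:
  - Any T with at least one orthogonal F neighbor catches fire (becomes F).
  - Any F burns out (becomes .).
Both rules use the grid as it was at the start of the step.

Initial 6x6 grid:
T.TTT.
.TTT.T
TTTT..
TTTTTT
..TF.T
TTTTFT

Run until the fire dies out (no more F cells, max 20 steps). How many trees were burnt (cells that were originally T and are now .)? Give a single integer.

Answer: 23

Derivation:
Step 1: +4 fires, +2 burnt (F count now 4)
Step 2: +5 fires, +4 burnt (F count now 5)
Step 3: +5 fires, +5 burnt (F count now 5)
Step 4: +5 fires, +5 burnt (F count now 5)
Step 5: +4 fires, +5 burnt (F count now 4)
Step 6: +0 fires, +4 burnt (F count now 0)
Fire out after step 6
Initially T: 25, now '.': 34
Total burnt (originally-T cells now '.'): 23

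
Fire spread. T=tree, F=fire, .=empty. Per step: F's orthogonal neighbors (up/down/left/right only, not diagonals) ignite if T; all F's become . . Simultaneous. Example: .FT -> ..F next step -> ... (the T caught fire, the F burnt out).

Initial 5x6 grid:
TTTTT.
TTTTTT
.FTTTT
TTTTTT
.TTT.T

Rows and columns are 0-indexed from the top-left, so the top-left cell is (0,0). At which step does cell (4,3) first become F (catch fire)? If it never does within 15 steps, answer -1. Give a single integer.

Step 1: cell (4,3)='T' (+3 fires, +1 burnt)
Step 2: cell (4,3)='T' (+7 fires, +3 burnt)
Step 3: cell (4,3)='T' (+6 fires, +7 burnt)
Step 4: cell (4,3)='F' (+5 fires, +6 burnt)
  -> target ignites at step 4
Step 5: cell (4,3)='.' (+3 fires, +5 burnt)
Step 6: cell (4,3)='.' (+1 fires, +3 burnt)
Step 7: cell (4,3)='.' (+0 fires, +1 burnt)
  fire out at step 7

4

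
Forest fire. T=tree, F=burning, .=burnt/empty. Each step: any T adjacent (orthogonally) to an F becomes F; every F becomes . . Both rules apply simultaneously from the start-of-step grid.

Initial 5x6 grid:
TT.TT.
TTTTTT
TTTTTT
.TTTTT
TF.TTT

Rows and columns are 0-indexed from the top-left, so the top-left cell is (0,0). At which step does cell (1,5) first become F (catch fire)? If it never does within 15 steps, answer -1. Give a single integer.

Step 1: cell (1,5)='T' (+2 fires, +1 burnt)
Step 2: cell (1,5)='T' (+2 fires, +2 burnt)
Step 3: cell (1,5)='T' (+4 fires, +2 burnt)
Step 4: cell (1,5)='T' (+6 fires, +4 burnt)
Step 5: cell (1,5)='T' (+5 fires, +6 burnt)
Step 6: cell (1,5)='T' (+4 fires, +5 burnt)
Step 7: cell (1,5)='F' (+2 fires, +4 burnt)
  -> target ignites at step 7
Step 8: cell (1,5)='.' (+0 fires, +2 burnt)
  fire out at step 8

7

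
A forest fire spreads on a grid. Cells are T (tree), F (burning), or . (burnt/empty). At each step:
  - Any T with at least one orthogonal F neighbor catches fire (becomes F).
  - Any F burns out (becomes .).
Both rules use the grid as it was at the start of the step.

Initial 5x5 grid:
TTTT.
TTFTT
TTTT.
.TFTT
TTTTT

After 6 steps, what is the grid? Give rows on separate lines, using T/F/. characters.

Step 1: 7 trees catch fire, 2 burn out
  TTFT.
  TF.FT
  TTFT.
  .F.FT
  TTFTT
Step 2: 9 trees catch fire, 7 burn out
  TF.F.
  F...F
  TF.F.
  ....F
  TF.FT
Step 3: 4 trees catch fire, 9 burn out
  F....
  .....
  F....
  .....
  F...F
Step 4: 0 trees catch fire, 4 burn out
  .....
  .....
  .....
  .....
  .....
Step 5: 0 trees catch fire, 0 burn out
  .....
  .....
  .....
  .....
  .....
Step 6: 0 trees catch fire, 0 burn out
  .....
  .....
  .....
  .....
  .....

.....
.....
.....
.....
.....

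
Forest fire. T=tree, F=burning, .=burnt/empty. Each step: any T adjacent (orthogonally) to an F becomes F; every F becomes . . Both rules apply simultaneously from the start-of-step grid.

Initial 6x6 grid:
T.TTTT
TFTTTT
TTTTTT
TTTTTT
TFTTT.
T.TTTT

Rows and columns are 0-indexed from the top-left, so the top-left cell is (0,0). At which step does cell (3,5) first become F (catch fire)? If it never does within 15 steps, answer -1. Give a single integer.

Step 1: cell (3,5)='T' (+6 fires, +2 burnt)
Step 2: cell (3,5)='T' (+10 fires, +6 burnt)
Step 3: cell (3,5)='T' (+6 fires, +10 burnt)
Step 4: cell (3,5)='T' (+5 fires, +6 burnt)
Step 5: cell (3,5)='F' (+4 fires, +5 burnt)
  -> target ignites at step 5
Step 6: cell (3,5)='.' (+0 fires, +4 burnt)
  fire out at step 6

5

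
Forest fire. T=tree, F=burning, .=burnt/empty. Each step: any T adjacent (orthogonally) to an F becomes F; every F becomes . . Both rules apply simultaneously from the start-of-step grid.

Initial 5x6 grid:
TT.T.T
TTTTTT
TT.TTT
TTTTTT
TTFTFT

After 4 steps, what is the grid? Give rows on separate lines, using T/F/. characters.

Step 1: 5 trees catch fire, 2 burn out
  TT.T.T
  TTTTTT
  TT.TTT
  TTFTFT
  TF.F.F
Step 2: 5 trees catch fire, 5 burn out
  TT.T.T
  TTTTTT
  TT.TFT
  TF.F.F
  F.....
Step 3: 5 trees catch fire, 5 burn out
  TT.T.T
  TTTTFT
  TF.F.F
  F.....
  ......
Step 4: 4 trees catch fire, 5 burn out
  TT.T.T
  TFTF.F
  F.....
  ......
  ......

TT.T.T
TFTF.F
F.....
......
......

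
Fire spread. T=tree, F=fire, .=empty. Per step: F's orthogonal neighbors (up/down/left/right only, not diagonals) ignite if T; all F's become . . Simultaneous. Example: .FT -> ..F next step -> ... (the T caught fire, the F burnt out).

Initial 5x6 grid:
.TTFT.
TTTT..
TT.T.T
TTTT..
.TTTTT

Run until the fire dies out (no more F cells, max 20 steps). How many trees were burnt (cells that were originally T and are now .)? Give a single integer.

Answer: 19

Derivation:
Step 1: +3 fires, +1 burnt (F count now 3)
Step 2: +3 fires, +3 burnt (F count now 3)
Step 3: +2 fires, +3 burnt (F count now 2)
Step 4: +4 fires, +2 burnt (F count now 4)
Step 5: +4 fires, +4 burnt (F count now 4)
Step 6: +3 fires, +4 burnt (F count now 3)
Step 7: +0 fires, +3 burnt (F count now 0)
Fire out after step 7
Initially T: 20, now '.': 29
Total burnt (originally-T cells now '.'): 19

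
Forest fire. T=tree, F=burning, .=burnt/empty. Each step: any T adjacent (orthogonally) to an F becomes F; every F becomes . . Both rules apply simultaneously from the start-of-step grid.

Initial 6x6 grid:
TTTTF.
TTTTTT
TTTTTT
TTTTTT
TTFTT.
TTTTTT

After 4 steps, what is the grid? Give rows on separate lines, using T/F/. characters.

Step 1: 6 trees catch fire, 2 burn out
  TTTF..
  TTTTFT
  TTTTTT
  TTFTTT
  TF.FT.
  TTFTTT
Step 2: 11 trees catch fire, 6 burn out
  TTF...
  TTTF.F
  TTFTFT
  TF.FTT
  F...F.
  TF.FTT
Step 3: 9 trees catch fire, 11 burn out
  TF....
  TTF...
  TF.F.F
  F...FT
  ......
  F...FT
Step 4: 5 trees catch fire, 9 burn out
  F.....
  TF....
  F.....
  .....F
  ......
  .....F

F.....
TF....
F.....
.....F
......
.....F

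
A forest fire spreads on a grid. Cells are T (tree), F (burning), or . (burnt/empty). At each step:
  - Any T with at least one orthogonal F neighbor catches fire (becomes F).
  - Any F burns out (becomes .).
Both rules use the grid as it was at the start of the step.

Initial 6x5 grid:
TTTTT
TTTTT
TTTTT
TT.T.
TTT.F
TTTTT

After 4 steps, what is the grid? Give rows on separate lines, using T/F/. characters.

Step 1: 1 trees catch fire, 1 burn out
  TTTTT
  TTTTT
  TTTTT
  TT.T.
  TTT..
  TTTTF
Step 2: 1 trees catch fire, 1 burn out
  TTTTT
  TTTTT
  TTTTT
  TT.T.
  TTT..
  TTTF.
Step 3: 1 trees catch fire, 1 burn out
  TTTTT
  TTTTT
  TTTTT
  TT.T.
  TTT..
  TTF..
Step 4: 2 trees catch fire, 1 burn out
  TTTTT
  TTTTT
  TTTTT
  TT.T.
  TTF..
  TF...

TTTTT
TTTTT
TTTTT
TT.T.
TTF..
TF...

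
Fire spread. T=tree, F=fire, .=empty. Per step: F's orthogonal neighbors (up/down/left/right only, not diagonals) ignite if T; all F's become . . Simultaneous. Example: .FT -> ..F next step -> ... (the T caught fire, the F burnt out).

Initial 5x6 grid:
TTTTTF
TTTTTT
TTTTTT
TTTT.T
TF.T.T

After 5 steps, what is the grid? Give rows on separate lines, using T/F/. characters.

Step 1: 4 trees catch fire, 2 burn out
  TTTTF.
  TTTTTF
  TTTTTT
  TFTT.T
  F..T.T
Step 2: 6 trees catch fire, 4 burn out
  TTTF..
  TTTTF.
  TFTTTF
  F.FT.T
  ...T.T
Step 3: 8 trees catch fire, 6 burn out
  TTF...
  TFTF..
  F.FTF.
  ...F.F
  ...T.T
Step 4: 6 trees catch fire, 8 burn out
  TF....
  F.F...
  ...F..
  ......
  ...F.F
Step 5: 1 trees catch fire, 6 burn out
  F.....
  ......
  ......
  ......
  ......

F.....
......
......
......
......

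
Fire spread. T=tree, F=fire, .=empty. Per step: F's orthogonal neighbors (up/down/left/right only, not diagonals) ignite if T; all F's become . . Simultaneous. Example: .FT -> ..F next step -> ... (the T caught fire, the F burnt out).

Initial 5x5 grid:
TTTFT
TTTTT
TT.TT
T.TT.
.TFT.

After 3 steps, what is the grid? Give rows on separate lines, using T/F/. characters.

Step 1: 6 trees catch fire, 2 burn out
  TTF.F
  TTTFT
  TT.TT
  T.FT.
  .F.F.
Step 2: 5 trees catch fire, 6 burn out
  TF...
  TTF.F
  TT.FT
  T..F.
  .....
Step 3: 3 trees catch fire, 5 burn out
  F....
  TF...
  TT..F
  T....
  .....

F....
TF...
TT..F
T....
.....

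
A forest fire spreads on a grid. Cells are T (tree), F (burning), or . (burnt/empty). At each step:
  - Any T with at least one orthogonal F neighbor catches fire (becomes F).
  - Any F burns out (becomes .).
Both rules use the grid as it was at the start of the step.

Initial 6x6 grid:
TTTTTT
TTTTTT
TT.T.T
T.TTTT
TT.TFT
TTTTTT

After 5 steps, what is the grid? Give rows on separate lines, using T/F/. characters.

Step 1: 4 trees catch fire, 1 burn out
  TTTTTT
  TTTTTT
  TT.T.T
  T.TTFT
  TT.F.F
  TTTTFT
Step 2: 4 trees catch fire, 4 burn out
  TTTTTT
  TTTTTT
  TT.T.T
  T.TF.F
  TT....
  TTTF.F
Step 3: 4 trees catch fire, 4 burn out
  TTTTTT
  TTTTTT
  TT.F.F
  T.F...
  TT....
  TTF...
Step 4: 3 trees catch fire, 4 burn out
  TTTTTT
  TTTFTF
  TT....
  T.....
  TT....
  TF....
Step 5: 6 trees catch fire, 3 burn out
  TTTFTF
  TTF.F.
  TT....
  T.....
  TF....
  F.....

TTTFTF
TTF.F.
TT....
T.....
TF....
F.....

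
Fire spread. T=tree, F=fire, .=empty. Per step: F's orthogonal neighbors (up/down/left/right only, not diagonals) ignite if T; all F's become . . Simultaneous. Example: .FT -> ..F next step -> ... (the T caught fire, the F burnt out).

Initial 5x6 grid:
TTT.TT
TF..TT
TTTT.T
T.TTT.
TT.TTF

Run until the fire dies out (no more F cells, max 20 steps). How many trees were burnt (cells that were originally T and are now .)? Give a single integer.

Step 1: +4 fires, +2 burnt (F count now 4)
Step 2: +6 fires, +4 burnt (F count now 6)
Step 3: +4 fires, +6 burnt (F count now 4)
Step 4: +1 fires, +4 burnt (F count now 1)
Step 5: +1 fires, +1 burnt (F count now 1)
Step 6: +0 fires, +1 burnt (F count now 0)
Fire out after step 6
Initially T: 21, now '.': 25
Total burnt (originally-T cells now '.'): 16

Answer: 16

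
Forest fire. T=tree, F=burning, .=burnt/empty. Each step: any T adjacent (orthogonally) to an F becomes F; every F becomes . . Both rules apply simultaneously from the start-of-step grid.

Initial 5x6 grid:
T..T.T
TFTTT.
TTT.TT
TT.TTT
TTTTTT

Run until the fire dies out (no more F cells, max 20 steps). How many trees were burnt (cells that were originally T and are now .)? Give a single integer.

Step 1: +3 fires, +1 burnt (F count now 3)
Step 2: +5 fires, +3 burnt (F count now 5)
Step 3: +4 fires, +5 burnt (F count now 4)
Step 4: +3 fires, +4 burnt (F count now 3)
Step 5: +3 fires, +3 burnt (F count now 3)
Step 6: +3 fires, +3 burnt (F count now 3)
Step 7: +1 fires, +3 burnt (F count now 1)
Step 8: +0 fires, +1 burnt (F count now 0)
Fire out after step 8
Initially T: 23, now '.': 29
Total burnt (originally-T cells now '.'): 22

Answer: 22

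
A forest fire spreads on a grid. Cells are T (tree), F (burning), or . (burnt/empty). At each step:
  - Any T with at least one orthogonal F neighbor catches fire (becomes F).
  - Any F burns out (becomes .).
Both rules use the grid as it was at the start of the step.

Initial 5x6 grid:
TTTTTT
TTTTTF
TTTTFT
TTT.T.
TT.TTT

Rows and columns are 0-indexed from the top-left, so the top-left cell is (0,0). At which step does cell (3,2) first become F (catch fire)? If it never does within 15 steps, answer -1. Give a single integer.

Step 1: cell (3,2)='T' (+5 fires, +2 burnt)
Step 2: cell (3,2)='T' (+4 fires, +5 burnt)
Step 3: cell (3,2)='F' (+6 fires, +4 burnt)
  -> target ignites at step 3
Step 4: cell (3,2)='.' (+4 fires, +6 burnt)
Step 5: cell (3,2)='.' (+4 fires, +4 burnt)
Step 6: cell (3,2)='.' (+2 fires, +4 burnt)
Step 7: cell (3,2)='.' (+0 fires, +2 burnt)
  fire out at step 7

3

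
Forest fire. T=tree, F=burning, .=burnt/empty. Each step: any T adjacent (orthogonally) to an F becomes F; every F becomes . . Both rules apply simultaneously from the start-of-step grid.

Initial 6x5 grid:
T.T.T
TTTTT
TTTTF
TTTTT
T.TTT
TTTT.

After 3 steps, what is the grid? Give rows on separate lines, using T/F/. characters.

Step 1: 3 trees catch fire, 1 burn out
  T.T.T
  TTTTF
  TTTF.
  TTTTF
  T.TTT
  TTTT.
Step 2: 5 trees catch fire, 3 burn out
  T.T.F
  TTTF.
  TTF..
  TTTF.
  T.TTF
  TTTT.
Step 3: 4 trees catch fire, 5 burn out
  T.T..
  TTF..
  TF...
  TTF..
  T.TF.
  TTTT.

T.T..
TTF..
TF...
TTF..
T.TF.
TTTT.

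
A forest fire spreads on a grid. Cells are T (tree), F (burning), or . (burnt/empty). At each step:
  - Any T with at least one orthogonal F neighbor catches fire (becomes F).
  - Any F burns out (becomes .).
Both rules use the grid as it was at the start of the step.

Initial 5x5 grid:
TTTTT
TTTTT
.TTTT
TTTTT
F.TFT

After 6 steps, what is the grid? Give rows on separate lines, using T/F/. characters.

Step 1: 4 trees catch fire, 2 burn out
  TTTTT
  TTTTT
  .TTTT
  FTTFT
  ..F.F
Step 2: 4 trees catch fire, 4 burn out
  TTTTT
  TTTTT
  .TTFT
  .FF.F
  .....
Step 3: 4 trees catch fire, 4 burn out
  TTTTT
  TTTFT
  .FF.F
  .....
  .....
Step 4: 4 trees catch fire, 4 burn out
  TTTFT
  TFF.F
  .....
  .....
  .....
Step 5: 4 trees catch fire, 4 burn out
  TFF.F
  F....
  .....
  .....
  .....
Step 6: 1 trees catch fire, 4 burn out
  F....
  .....
  .....
  .....
  .....

F....
.....
.....
.....
.....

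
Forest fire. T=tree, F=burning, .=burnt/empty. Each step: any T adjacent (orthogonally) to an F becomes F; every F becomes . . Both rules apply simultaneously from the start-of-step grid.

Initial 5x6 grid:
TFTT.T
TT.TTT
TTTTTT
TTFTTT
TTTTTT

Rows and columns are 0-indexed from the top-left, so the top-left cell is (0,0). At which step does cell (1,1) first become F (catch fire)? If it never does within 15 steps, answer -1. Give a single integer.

Step 1: cell (1,1)='F' (+7 fires, +2 burnt)
  -> target ignites at step 1
Step 2: cell (1,1)='.' (+8 fires, +7 burnt)
Step 3: cell (1,1)='.' (+6 fires, +8 burnt)
Step 4: cell (1,1)='.' (+3 fires, +6 burnt)
Step 5: cell (1,1)='.' (+1 fires, +3 burnt)
Step 6: cell (1,1)='.' (+1 fires, +1 burnt)
Step 7: cell (1,1)='.' (+0 fires, +1 burnt)
  fire out at step 7

1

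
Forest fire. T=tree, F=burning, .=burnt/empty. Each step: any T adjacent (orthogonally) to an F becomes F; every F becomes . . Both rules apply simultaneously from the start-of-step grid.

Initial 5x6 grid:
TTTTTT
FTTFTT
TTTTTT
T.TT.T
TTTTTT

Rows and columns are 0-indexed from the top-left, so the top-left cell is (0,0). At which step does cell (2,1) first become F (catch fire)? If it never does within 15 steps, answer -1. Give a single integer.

Step 1: cell (2,1)='T' (+7 fires, +2 burnt)
Step 2: cell (2,1)='F' (+9 fires, +7 burnt)
  -> target ignites at step 2
Step 3: cell (2,1)='.' (+5 fires, +9 burnt)
Step 4: cell (2,1)='.' (+4 fires, +5 burnt)
Step 5: cell (2,1)='.' (+1 fires, +4 burnt)
Step 6: cell (2,1)='.' (+0 fires, +1 burnt)
  fire out at step 6

2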